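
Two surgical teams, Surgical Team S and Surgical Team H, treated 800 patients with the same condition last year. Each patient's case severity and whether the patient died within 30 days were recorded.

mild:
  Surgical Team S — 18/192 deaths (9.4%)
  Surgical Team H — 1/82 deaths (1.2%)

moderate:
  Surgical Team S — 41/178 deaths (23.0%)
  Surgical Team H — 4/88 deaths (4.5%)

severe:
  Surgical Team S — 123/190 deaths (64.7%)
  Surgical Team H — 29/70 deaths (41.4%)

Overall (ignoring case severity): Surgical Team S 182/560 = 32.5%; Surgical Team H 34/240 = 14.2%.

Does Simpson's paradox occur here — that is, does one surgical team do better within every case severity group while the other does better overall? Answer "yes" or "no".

Within each case severity level (mild 9.4% vs 1.2%; moderate 23.0% vs 4.5%; severe 64.7% vs 41.4%), Surgical Team H has the lower rate every time. Pooled: 32.5% vs 14.2% — Surgical Team H has the lower rate overall. They agree.

no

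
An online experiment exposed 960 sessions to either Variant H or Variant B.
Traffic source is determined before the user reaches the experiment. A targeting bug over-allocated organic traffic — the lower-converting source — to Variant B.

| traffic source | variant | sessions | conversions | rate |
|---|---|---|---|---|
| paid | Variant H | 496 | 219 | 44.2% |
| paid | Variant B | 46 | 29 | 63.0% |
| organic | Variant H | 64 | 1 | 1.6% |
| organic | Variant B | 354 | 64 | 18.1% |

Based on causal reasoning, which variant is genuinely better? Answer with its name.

The stratified and pooled comparisons disagree (Variant B wins within each traffic source; Variant H wins overall), so the answer turns on the causal role of traffic source.
Traffic source differs across variants for reasons unrelated to any effect of the variant itself, and it separately predicts the outcome — a classic confounder. We must compare within traffic source levels.
Within each level — paid: 44.2% vs 63.0%; organic: 1.6% vs 18.1% — Variant B is higher every time.

Variant B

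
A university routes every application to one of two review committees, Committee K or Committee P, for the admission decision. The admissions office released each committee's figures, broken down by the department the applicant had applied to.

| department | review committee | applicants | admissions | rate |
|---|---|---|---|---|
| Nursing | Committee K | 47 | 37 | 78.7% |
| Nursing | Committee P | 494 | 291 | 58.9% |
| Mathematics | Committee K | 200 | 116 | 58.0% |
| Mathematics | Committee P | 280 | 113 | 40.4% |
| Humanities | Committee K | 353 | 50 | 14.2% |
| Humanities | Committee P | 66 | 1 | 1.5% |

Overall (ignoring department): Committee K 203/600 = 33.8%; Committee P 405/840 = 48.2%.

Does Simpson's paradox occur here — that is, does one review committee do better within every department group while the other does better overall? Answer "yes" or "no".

Within each department level (Nursing 78.7% vs 58.9%; Mathematics 58.0% vs 40.4%; Humanities 14.2% vs 1.5%), Committee K has the higher rate every time. Pooled: 33.8% vs 48.2% — Committee P has the higher rate overall. The two comparisons disagree.

yes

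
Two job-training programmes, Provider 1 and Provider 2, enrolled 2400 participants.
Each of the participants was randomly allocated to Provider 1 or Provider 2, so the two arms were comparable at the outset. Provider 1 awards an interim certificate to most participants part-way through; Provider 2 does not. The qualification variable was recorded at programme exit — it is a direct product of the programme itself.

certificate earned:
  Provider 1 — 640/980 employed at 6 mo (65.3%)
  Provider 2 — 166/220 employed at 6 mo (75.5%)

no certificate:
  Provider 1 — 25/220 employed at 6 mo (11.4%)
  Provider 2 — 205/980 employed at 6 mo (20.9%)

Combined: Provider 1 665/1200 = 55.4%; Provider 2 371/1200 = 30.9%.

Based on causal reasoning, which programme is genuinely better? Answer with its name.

The qualification attained during the programme-specific comparison favours Provider 2 throughout, but the pooled figures favour Provider 1. The question is whether to condition on qualification attained during the programme.
The distribution of qualification attained during the programme is itself part of what the programme does — it is an intermediate outcome. Holding it fixed would remove that part of the effect; the total effect is the pooled difference.
Pooled: Provider 1 55.4% vs Provider 2 30.9%; Provider 1 is higher overall.

Provider 1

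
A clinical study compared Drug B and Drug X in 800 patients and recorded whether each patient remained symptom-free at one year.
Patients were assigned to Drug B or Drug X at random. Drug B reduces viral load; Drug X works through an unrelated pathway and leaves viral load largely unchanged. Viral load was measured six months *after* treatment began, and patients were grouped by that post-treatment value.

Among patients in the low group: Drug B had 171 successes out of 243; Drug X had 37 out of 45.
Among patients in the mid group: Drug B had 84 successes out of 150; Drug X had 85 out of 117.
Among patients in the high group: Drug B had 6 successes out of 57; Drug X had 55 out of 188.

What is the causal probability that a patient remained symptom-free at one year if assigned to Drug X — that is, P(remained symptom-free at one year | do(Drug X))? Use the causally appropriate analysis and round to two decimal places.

Drug X is higher inside every viral load stratum but Drug B is higher in aggregate. Whether to stratify depends on how viral load relates to the drug.
Viral load is downstream of the drug. One should not condition on a consequence of treatment, so the overall rates are the right comparison.
So P(outcome | do(Drug X)) is just the pooled rate for Drug X: 177/350 = 0.506.

0.51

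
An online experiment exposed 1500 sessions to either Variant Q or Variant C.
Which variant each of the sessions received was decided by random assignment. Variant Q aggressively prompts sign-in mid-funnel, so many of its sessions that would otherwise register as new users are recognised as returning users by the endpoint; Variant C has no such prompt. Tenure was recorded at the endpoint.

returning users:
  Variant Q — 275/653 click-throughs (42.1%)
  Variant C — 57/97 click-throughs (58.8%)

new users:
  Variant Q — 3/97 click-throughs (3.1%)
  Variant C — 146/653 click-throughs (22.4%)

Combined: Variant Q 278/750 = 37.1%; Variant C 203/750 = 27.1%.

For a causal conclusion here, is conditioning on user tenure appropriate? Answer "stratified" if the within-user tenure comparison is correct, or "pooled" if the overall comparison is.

The distribution of user tenure is itself part of what the variant does — it is an intermediate outcome. Holding it fixed would remove that part of the effect; the total effect is the pooled difference.
Pooled: Variant Q 37.1% vs Variant C 27.1%; Variant Q is higher overall.

pooled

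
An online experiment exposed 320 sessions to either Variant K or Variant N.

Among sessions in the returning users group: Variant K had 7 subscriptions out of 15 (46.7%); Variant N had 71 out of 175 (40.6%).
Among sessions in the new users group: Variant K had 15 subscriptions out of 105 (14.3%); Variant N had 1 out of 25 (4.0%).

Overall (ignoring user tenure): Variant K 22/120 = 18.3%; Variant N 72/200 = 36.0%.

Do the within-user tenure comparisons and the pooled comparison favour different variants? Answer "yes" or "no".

Within each user tenure level (returning users 46.7% vs 40.6%; new users 14.3% vs 4.0%), Variant K has the higher rate every time. Pooled: 18.3% vs 36.0% — Variant N has the higher rate overall. The two comparisons disagree.

yes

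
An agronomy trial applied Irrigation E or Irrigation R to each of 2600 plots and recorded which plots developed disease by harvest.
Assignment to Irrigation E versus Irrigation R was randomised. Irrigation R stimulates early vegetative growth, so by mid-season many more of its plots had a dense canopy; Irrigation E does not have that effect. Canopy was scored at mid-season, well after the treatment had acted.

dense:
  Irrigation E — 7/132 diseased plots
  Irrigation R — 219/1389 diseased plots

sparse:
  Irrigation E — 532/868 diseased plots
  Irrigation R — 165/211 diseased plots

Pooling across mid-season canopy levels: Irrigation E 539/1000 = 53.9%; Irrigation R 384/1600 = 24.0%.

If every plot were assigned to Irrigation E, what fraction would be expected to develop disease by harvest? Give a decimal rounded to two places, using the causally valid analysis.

0.54

Mid-season canopy is recorded after the irrigation and is itself shifted by it — it sits on the causal path from irrigation to outcome. Conditioning on a mediator would strip out part of the effect we want; the pooled comparison gives the total causal effect.
So P(outcome | do(Irrigation E)) is just the pooled rate for Irrigation E: 539/1000 = 0.539.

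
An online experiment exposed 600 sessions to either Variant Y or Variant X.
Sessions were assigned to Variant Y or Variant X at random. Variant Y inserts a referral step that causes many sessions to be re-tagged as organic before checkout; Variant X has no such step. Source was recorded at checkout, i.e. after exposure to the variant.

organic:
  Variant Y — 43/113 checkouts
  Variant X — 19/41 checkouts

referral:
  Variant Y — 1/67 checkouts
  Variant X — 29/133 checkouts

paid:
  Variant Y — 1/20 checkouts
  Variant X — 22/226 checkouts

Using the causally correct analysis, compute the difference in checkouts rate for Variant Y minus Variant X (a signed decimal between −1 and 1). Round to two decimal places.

+0.05

Because the variant influences traffic source, traffic source is a post-treatment mediator, not a confounder. Stratifying on it would bias the estimate; the causal effect is the crude pooled difference.
The causal difference is the pooled difference: 0.225 − 0.175 = +0.050.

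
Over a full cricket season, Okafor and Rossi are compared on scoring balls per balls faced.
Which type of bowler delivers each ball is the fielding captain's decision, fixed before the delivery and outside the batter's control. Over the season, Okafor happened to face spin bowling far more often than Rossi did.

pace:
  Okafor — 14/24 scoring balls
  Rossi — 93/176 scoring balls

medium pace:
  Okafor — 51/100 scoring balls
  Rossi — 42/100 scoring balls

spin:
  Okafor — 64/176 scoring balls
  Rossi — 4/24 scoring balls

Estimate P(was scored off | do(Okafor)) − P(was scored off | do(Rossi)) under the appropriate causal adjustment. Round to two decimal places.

The stratified and pooled comparisons disagree (Okafor wins within each bowling type; Rossi wins overall), so the answer turns on the causal role of bowling type.
Since bowling type is a pre-existing factor (not a product of the player) and it affects the outcome on its own, it is a confounder. The stratified rates, not the pooled rate, identify the causal effect.
Adjusting over the population distribution of bowling type: 0.333·(0.583−0.528) + 0.333·(0.510−0.420) + 0.333·(0.364−0.167) = +0.114.

+0.11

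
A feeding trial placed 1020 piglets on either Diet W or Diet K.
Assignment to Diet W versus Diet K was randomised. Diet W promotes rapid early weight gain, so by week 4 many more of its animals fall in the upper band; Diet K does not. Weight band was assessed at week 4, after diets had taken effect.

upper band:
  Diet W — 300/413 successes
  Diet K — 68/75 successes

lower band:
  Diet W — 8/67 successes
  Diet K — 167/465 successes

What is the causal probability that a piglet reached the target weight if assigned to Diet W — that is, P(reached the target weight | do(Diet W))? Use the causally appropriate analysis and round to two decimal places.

The week-4 weight band-specific comparison favours Diet K throughout, but the pooled figures favour Diet W. The question is whether to condition on week-4 weight band.
Week-4 weight band here is a post-treatment variable shaped by the diet; conditioning on it would introduce bias rather than remove it. The overall comparison is the causal one.
So P(outcome | do(Diet W)) is just the pooled rate for Diet W: 308/480 = 0.642.

0.64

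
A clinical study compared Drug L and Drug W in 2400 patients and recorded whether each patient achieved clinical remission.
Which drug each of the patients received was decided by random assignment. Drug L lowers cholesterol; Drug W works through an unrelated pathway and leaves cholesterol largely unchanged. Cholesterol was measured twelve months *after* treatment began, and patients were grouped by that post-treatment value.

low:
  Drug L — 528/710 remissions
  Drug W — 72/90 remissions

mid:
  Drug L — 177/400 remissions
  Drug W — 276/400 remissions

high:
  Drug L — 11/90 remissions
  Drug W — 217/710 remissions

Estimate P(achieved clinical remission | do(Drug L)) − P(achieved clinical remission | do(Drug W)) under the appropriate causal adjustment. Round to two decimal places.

+0.13

Drug W is higher inside every cholesterol stratum but Drug L is higher in aggregate. Whether to stratify depends on how cholesterol relates to the drug.
Cholesterol here is a post-treatment variable shaped by the drug; conditioning on it would introduce bias rather than remove it. The overall comparison is the causal one.
The causal difference is the pooled difference: 0.597 − 0.471 = +0.126.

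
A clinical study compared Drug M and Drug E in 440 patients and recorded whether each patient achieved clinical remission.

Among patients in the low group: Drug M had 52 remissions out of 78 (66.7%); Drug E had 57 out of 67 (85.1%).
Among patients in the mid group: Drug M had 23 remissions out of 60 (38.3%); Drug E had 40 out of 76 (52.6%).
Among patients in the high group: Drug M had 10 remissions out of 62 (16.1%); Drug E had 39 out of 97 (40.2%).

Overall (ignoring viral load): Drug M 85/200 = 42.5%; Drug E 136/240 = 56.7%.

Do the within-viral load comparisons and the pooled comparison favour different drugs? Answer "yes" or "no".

Within each viral load level (low 66.7% vs 85.1%; mid 38.3% vs 52.6%; high 16.1% vs 40.2%), Drug E has the higher rate every time. Pooled: 42.5% vs 56.7% — Drug E has the higher rate overall. They agree.

no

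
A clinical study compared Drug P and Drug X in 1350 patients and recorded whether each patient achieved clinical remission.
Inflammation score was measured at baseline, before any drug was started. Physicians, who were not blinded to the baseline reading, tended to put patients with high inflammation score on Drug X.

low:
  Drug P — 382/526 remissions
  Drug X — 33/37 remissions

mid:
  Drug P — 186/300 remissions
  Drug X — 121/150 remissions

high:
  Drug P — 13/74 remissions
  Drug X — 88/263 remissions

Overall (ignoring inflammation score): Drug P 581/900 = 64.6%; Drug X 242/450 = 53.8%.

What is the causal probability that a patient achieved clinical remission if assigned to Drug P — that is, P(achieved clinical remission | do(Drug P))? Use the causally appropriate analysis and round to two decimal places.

Within every inflammation score level Drug X has the higher rate, yet pooled Drug P does — Simpson's reversal.
Inflammation score differs across drugs for reasons unrelated to any effect of the drug itself, and it separately predicts the outcome — a classic confounder. We must compare within inflammation score levels.
Standardising Drug P to the population inflammation score mix: 0.417·382/526 + 0.333·186/300 + 0.250·13/74 = 0.553.

0.55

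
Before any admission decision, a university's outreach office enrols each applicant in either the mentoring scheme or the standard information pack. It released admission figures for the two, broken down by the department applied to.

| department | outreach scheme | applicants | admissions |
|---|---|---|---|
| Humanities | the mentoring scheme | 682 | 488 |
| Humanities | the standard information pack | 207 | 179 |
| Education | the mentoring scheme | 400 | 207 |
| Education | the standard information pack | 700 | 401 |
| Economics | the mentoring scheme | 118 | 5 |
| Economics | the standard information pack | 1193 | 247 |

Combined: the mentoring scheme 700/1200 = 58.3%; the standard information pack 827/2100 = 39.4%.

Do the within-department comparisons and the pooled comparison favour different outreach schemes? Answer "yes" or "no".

Within each department level (Humanities 71.6% vs 86.5%; Education 51.7% vs 57.3%; Economics 4.2% vs 20.7%), the standard information pack has the higher rate every time. Pooled: 58.3% vs 39.4% — the mentoring scheme has the higher rate overall. The two comparisons disagree.

yes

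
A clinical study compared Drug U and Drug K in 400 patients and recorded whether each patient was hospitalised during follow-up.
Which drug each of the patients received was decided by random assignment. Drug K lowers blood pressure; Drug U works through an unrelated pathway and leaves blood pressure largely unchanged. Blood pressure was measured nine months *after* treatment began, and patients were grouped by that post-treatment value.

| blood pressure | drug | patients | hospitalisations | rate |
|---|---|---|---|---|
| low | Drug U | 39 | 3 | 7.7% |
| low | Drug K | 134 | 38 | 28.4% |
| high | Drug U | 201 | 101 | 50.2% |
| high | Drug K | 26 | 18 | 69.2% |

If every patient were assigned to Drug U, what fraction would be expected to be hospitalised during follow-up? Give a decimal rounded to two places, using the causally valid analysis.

Blood pressure here is a post-treatment variable shaped by the drug; conditioning on it would introduce bias rather than remove it. The overall comparison is the causal one.
So P(outcome | do(Drug U)) is just the pooled rate for Drug U: 104/240 = 0.433.

0.43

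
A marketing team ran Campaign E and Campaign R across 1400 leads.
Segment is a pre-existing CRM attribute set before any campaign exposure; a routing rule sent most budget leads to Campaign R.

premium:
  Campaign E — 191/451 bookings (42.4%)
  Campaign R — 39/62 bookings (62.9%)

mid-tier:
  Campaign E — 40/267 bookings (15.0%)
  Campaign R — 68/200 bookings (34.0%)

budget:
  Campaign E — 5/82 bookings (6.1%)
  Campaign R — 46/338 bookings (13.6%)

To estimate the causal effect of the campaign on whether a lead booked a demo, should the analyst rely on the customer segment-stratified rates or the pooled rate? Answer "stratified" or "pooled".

stratified

Within every customer segment level Campaign R has the higher rate, yet pooled Campaign E does — Simpson's reversal.
Customer segment is set before the campaign has any effect — it is not caused by the campaign — and it independently drives the outcome. That makes it a confounder, so the causal comparison is within customer segment levels.
Within each level — premium: 42.4% vs 62.9%; mid-tier: 15.0% vs 34.0%; budget: 6.1% vs 13.6% — Campaign R is higher every time.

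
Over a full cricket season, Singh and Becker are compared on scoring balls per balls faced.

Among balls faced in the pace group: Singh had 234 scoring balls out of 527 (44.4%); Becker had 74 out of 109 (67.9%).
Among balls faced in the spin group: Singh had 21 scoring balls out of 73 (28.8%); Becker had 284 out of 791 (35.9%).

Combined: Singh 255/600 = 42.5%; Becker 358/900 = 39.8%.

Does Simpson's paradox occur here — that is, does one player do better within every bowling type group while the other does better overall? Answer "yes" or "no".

Within each bowling type level (pace 44.4% vs 67.9%; spin 28.8% vs 35.9%), Becker has the higher rate every time. Pooled: 42.5% vs 39.8% — Singh has the higher rate overall. The two comparisons disagree.

yes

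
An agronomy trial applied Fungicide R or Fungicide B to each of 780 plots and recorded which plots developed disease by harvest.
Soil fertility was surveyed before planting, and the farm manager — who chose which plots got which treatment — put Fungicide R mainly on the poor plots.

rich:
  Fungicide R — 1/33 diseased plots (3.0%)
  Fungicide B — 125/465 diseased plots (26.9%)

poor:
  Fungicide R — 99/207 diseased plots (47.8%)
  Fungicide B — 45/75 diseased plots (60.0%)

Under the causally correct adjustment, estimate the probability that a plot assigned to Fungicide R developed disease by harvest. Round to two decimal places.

0.19

Fungicide R is lower inside every soil fertility stratum but Fungicide B is lower in aggregate. Whether to stratify depends on how soil fertility relates to the fungicide.
Since soil fertility is a pre-existing factor (not a product of the fungicide) and it affects the outcome on its own, it is a confounder. The stratified rates, not the pooled rate, identify the causal effect.
Standardising Fungicide R to the population soil fertility mix: 0.638·1/33 + 0.362·99/207 = 0.192.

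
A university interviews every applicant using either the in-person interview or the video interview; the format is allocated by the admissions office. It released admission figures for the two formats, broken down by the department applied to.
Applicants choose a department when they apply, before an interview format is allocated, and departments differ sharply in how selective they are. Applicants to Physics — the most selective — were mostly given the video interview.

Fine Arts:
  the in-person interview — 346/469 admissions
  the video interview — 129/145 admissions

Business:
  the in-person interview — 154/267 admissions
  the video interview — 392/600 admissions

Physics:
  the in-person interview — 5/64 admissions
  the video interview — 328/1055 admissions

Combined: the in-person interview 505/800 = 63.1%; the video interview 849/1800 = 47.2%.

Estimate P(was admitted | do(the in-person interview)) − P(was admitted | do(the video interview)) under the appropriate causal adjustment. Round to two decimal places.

Since department is a pre-existing factor (not a product of the interview format) and it affects the outcome on its own, it is a confounder. The stratified rates, not the pooled rate, identify the causal effect.
Adjusting over the population distribution of department: 0.236·(0.738−0.890) + 0.333·(0.577−0.653) + 0.430·(0.078−0.311) = -0.162.

-0.16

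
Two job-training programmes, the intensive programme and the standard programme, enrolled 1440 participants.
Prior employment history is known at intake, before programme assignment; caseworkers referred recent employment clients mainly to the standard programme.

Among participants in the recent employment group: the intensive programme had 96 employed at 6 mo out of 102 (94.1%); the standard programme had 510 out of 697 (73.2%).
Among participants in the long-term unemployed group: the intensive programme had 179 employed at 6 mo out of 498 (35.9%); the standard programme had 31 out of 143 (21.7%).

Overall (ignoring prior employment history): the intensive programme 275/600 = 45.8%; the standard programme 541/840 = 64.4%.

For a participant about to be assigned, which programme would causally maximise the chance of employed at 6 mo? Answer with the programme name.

the intensive programme

Since prior employment history is a pre-existing factor (not a product of the programme) and it affects the outcome on its own, it is a confounder. The stratified rates, not the pooled rate, identify the causal effect.
Within each level — recent employment: 94.1% vs 73.2%; long-term unemployed: 35.9% vs 21.7% — the intensive programme is higher every time.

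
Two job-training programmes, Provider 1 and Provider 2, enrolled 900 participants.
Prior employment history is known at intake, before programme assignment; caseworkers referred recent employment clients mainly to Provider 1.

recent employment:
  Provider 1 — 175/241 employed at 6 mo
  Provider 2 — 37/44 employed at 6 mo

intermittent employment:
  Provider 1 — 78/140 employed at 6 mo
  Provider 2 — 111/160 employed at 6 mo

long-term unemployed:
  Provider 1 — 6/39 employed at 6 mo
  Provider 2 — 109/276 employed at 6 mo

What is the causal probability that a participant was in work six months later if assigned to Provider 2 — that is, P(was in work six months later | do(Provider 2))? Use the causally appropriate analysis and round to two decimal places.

The imbalance in prior employment history arose from how participants were allocated, not from anything the programme did; and prior employment history independently affects the outcome. The pooled gap is confounded — condition on prior employment history.
Standardising Provider 2 to the population prior employment history mix: 0.317·37/44 + 0.333·111/160 + 0.350·109/276 = 0.636.

0.64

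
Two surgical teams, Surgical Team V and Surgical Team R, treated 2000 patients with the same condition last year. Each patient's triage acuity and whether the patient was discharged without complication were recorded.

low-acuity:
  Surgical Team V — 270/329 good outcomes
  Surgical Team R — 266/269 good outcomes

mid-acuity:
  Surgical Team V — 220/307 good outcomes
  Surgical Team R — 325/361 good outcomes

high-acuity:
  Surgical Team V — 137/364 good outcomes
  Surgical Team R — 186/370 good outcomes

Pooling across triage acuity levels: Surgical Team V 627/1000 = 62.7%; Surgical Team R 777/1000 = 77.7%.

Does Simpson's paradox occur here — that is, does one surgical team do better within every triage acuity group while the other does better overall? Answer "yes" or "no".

Within each triage acuity level (low-acuity 82.1% vs 98.9%; mid-acuity 71.7% vs 90.0%; high-acuity 37.6% vs 50.3%), Surgical Team R has the higher rate every time. Pooled: 62.7% vs 77.7% — Surgical Team R has the higher rate overall. They agree.

no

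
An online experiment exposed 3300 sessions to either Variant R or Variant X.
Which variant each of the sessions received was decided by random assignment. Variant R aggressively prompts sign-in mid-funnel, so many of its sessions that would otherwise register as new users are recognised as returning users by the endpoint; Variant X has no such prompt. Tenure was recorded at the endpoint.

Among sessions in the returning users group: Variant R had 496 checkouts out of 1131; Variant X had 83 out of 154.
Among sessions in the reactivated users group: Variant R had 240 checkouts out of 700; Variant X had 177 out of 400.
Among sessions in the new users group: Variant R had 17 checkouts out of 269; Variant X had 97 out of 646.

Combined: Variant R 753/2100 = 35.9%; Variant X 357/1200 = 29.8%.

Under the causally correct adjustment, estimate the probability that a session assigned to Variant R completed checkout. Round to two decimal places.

0.36

The user tenure-specific comparison favours Variant X throughout, but the pooled figures favour Variant R. The question is whether to condition on user tenure.
User tenure here is a post-treatment variable shaped by the variant; conditioning on it would introduce bias rather than remove it. The overall comparison is the causal one.
So P(outcome | do(Variant R)) is just the pooled rate for Variant R: 753/2100 = 0.359.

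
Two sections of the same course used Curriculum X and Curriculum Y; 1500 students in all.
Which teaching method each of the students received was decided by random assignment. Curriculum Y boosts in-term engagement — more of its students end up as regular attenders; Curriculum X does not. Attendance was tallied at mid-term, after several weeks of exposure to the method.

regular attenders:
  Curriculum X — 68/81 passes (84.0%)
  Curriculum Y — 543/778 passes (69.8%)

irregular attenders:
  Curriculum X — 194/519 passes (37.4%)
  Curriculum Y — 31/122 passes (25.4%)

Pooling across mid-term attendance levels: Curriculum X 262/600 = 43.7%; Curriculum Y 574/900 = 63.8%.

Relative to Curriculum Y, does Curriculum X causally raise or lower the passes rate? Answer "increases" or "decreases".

decreases

Within every mid-term attendance level Curriculum X has the higher rate, yet pooled Curriculum Y does — Simpson's reversal.
The distribution of mid-term attendance is itself part of what the teaching method does — it is an intermediate outcome. Holding it fixed would remove that part of the effect; the total effect is the pooled difference.
Pooled: Curriculum X 43.7% vs Curriculum Y 63.8%; Curriculum Y is higher overall.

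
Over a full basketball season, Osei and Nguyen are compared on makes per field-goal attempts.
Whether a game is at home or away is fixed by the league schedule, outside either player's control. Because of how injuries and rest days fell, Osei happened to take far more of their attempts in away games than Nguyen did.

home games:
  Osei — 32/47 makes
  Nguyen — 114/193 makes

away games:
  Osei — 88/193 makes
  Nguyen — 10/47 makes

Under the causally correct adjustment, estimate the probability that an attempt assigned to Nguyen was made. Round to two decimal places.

0.40

The game venue-specific comparison favours Osei throughout, but the pooled figures favour Nguyen. The question is whether to condition on game venue.
Game venue is set before the player has any effect — it is not caused by the player — and it independently drives the outcome. That makes it a confounder, so the causal comparison is within game venue levels.
Standardising Nguyen to the population game venue mix: 0.500·114/193 + 0.500·10/47 = 0.402.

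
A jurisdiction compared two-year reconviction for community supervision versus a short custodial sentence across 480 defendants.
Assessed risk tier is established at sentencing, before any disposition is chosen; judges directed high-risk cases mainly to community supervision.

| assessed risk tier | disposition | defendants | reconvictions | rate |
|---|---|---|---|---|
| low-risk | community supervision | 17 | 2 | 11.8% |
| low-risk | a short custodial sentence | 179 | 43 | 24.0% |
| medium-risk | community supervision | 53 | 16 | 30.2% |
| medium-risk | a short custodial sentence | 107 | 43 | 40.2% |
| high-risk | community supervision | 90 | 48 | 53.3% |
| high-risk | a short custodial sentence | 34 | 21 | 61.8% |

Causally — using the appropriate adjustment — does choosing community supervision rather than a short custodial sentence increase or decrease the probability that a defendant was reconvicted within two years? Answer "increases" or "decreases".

decreases

Within every assessed risk tier level community supervision has the lower rate, yet pooled a short custodial sentence does — Simpson's reversal.
Assessed risk tier satisfies the back-door criterion: it is not a descendant of the disposition, and it blocks the spurious path from disposition to outcome. Adjusting for it (i.e., using the within-assessed risk tier rates) gives the causal effect.
Within each level — low-risk: 11.8% vs 24.0%; medium-risk: 30.2% vs 40.2%; high-risk: 53.3% vs 61.8% — community supervision is lower every time.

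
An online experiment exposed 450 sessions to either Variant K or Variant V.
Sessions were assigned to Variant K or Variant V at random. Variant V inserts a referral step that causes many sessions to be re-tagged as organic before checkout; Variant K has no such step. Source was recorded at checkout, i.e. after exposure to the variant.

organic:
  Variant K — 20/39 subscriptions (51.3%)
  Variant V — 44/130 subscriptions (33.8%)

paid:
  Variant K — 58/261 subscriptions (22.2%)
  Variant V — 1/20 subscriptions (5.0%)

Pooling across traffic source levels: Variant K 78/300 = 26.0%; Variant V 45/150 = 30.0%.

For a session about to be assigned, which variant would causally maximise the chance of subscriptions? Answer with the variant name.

Within every traffic source level Variant K has the higher rate, yet pooled Variant V does — Simpson's reversal.
Stratifying would compare variants among sessions the variants themselves sorted into traffic source groups — a form of selection on an intermediate. The unconditioned pooled rates give the total causal effect.
Pooled: Variant K 26.0% vs Variant V 30.0%; Variant V is higher overall.

Variant V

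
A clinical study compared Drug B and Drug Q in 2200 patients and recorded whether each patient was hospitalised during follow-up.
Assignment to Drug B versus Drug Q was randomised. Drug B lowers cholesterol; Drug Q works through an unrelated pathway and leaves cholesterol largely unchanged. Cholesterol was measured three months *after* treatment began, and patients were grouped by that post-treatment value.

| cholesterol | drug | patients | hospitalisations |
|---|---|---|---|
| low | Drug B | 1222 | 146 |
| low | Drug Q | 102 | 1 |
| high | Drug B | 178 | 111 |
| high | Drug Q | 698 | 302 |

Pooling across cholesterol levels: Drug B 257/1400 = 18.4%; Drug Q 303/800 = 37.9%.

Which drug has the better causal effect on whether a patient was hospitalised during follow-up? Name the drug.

Cholesterol here is a post-treatment variable shaped by the drug; conditioning on it would introduce bias rather than remove it. The overall comparison is the causal one.
Pooled: Drug B 18.4% vs Drug Q 37.9%; Drug B is lower overall.

Drug B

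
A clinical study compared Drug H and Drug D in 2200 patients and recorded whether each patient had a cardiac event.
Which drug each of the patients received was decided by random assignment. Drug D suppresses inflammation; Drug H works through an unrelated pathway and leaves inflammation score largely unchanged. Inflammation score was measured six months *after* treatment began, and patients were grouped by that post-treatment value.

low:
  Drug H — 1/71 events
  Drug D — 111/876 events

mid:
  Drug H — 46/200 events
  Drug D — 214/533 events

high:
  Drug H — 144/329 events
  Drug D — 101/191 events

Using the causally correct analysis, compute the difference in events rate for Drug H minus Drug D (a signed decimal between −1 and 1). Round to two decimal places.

+0.05

Inflammation score is downstream of the drug. One should not condition on a consequence of treatment, so the overall rates are the right comparison.
The causal difference is the pooled difference: 0.318 − 0.266 = +0.052.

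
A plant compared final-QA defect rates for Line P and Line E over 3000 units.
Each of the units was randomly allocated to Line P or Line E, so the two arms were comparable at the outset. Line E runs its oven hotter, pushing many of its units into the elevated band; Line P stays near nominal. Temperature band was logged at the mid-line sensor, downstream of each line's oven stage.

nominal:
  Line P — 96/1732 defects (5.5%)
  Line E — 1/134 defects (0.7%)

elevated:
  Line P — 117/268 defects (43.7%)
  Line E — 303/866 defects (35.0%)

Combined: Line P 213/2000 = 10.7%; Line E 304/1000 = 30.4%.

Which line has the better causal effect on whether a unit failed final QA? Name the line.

In-process temperature band is recorded after the line and is itself shifted by it — it sits on the causal path from line to outcome. Conditioning on a mediator would strip out part of the effect we want; the pooled comparison gives the total causal effect.
Pooled: Line P 10.7% vs Line E 30.4%; Line P is lower overall.

Line P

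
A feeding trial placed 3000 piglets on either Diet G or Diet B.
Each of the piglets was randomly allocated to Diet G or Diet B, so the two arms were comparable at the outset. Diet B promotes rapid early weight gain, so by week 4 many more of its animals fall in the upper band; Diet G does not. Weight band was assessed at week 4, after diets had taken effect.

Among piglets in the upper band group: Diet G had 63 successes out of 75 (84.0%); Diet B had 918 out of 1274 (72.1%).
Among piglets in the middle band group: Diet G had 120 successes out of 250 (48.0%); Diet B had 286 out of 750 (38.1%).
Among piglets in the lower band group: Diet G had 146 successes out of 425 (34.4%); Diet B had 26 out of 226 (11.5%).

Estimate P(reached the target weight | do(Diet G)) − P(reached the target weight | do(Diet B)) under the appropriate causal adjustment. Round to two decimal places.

-0.11

Week-4 weight band here is a post-treatment variable shaped by the diet; conditioning on it would introduce bias rather than remove it. The overall comparison is the causal one.
The causal difference is the pooled difference: 0.439 − 0.547 = -0.108.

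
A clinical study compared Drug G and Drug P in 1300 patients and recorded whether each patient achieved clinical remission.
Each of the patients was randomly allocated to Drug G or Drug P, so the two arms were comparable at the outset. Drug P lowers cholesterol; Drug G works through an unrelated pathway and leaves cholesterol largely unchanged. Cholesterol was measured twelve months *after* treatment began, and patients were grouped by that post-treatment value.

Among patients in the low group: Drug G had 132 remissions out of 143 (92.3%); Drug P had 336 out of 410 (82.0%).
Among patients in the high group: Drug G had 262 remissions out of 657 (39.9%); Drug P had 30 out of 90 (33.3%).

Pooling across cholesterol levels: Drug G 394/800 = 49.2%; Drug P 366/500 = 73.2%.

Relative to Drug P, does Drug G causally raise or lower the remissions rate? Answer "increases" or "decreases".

Cholesterol is downstream of the drug. One should not condition on a consequence of treatment, so the overall rates are the right comparison.
Pooled: Drug G 49.2% vs Drug P 73.2%; Drug P is higher overall.

decreases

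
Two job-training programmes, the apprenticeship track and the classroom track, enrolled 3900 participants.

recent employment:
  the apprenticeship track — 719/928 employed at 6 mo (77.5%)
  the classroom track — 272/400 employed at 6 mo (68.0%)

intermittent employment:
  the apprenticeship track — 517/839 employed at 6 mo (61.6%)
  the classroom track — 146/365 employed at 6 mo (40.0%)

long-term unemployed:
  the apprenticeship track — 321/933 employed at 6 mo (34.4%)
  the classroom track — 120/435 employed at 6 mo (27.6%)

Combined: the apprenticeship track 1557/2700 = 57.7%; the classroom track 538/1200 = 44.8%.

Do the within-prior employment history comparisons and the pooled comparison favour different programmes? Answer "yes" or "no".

no

Within each prior employment history level (recent employment 77.5% vs 68.0%; intermittent employment 61.6% vs 40.0%; long-term unemployed 34.4% vs 27.6%), the apprenticeship track has the higher rate every time. Pooled: 57.7% vs 44.8% — the apprenticeship track has the higher rate overall. They agree.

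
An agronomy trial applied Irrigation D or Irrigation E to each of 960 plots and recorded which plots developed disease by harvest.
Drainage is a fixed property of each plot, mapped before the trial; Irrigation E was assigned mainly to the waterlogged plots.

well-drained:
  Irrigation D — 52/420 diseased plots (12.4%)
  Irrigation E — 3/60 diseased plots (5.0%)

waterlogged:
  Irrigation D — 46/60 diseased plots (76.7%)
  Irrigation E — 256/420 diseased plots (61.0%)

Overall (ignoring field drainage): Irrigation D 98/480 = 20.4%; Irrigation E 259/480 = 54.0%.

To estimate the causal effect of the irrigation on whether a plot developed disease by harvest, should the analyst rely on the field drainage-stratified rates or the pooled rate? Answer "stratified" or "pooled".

stratified

The field drainage-specific comparison favours Irrigation E throughout, but the pooled figures favour Irrigation D. The question is whether to condition on field drainage.
Nothing the irrigation does changes field drainage; the imbalance is an allocation artefact. With field drainage also predicting the outcome, the pooled figure is confounded, and the within-stratum comparison is the causal one.
Within each level — well-drained: 12.4% vs 5.0%; waterlogged: 76.7% vs 61.0% — Irrigation E is lower every time.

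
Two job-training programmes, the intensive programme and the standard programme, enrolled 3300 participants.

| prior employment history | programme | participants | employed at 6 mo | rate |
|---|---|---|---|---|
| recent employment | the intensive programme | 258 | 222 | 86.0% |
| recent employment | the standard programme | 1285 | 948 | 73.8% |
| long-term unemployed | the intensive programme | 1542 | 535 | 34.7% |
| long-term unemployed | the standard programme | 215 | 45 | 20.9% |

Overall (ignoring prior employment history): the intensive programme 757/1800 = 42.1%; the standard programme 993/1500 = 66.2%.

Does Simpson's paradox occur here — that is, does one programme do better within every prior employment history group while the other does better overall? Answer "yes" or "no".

yes

Within each prior employment history level (recent employment 86.0% vs 73.8%; long-term unemployed 34.7% vs 20.9%), the intensive programme has the higher rate every time. Pooled: 42.1% vs 66.2% — the standard programme has the higher rate overall. The two comparisons disagree.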